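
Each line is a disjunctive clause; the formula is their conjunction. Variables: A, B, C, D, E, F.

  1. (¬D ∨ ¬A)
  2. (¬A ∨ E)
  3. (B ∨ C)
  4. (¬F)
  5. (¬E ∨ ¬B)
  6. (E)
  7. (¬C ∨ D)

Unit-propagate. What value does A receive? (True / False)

(¬F) stands alone — F = False.
Unit clause (E) sets E = True.
(¬B ∨ ¬E) with E = True leaves only ¬B, so B = False.
In (B ∨ C), B is now false; C must hold, so C = True.
(¬C ∨ D): since C = True, the clause reduces to (D). D = True.
In (¬A ∨ ¬D), ¬D is now false; ¬A must hold, so A = False.

False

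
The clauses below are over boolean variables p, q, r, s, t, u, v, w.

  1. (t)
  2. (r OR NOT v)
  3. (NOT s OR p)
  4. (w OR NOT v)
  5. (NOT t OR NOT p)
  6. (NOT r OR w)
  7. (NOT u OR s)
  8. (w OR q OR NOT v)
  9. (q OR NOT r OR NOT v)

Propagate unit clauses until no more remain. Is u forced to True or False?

False

Unit clause (t) sets t = True.
In (NOT p OR NOT t), NOT t is now false; NOT p must hold, so p = False.
(NOT s OR p): since p = False, the clause reduces to (NOT s). s = False.
(s OR NOT u): since s = False, the clause reduces to (NOT u). u = False.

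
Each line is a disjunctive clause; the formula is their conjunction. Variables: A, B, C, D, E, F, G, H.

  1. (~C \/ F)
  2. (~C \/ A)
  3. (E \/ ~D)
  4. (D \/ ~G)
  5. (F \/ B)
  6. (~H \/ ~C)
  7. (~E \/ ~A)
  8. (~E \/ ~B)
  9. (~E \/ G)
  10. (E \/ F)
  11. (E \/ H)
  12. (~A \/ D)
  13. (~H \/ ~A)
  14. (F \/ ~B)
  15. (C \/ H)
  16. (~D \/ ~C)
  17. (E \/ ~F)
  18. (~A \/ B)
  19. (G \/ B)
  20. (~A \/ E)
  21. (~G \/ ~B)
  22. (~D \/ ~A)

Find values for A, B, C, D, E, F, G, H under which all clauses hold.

A=0  B=0  C=0  D=1  E=1  F=1  G=1  H=1

Branch on A: take A = False.
  then C is forced to False.
  then H is forced to True.
The remaining clauses are satisfied by B = False, D = True, E = True, F = True, G = True.
Check each clause:
  1. (~C \/ F) — ~C is true.
  2. (A \/ ~C) — ~C is true.
  3. (E \/ ~D) — E is true.
  4. (~G \/ D) — D is true.
  5. (B \/ F) — F is true.
  6. (~H \/ ~C) — ~C is true.
  7. (~E \/ ~A) — ~A is true.
  8. (~B \/ ~E) — ~B is true.
  9. (G \/ ~E) — G is true.
  10. (F \/ E) — E is true.
  11. (E \/ H) — H is true.
  12. (~A \/ D) — D is true.
  13. (~A \/ ~H) — ~A is true.
  14. (F \/ ~B) — ~B is true.
  15. (C \/ H) — H is true.
  16. (~C \/ ~D) — ~C is true.
  17. (~F \/ E) — E is true.
  18. (B \/ ~A) — ~A is true.
  19. (G \/ B) — G is true.
  20. (~A \/ E) — E is true.
  21. (~B \/ ~G) — ~B is true.
  22. (~A \/ ~D) — ~A is true.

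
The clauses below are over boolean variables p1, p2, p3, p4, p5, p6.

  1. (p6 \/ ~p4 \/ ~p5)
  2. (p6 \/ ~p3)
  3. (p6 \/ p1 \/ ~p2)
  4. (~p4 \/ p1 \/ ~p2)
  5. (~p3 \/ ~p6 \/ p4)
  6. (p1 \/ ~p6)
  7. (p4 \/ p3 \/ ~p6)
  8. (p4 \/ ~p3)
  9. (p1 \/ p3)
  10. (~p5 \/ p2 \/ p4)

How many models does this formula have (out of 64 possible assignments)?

13

Split on p4, then p6.
  p4=T, p6=T: forces p1=T; p2, p3, p5 free → 2^3 = 8.
  p4=T, p6=F: remaining (p1,p2,p3,p5) ∈ {(T,F,F,F); (T,T,F,F)} — 2.
  p4=F, p6=T: a clause becomes empty — 0.
  p4=F, p6=F: remaining (p1,p2,p3,p5) ∈ {(T,F,F,F); (T,T,F,F); (T,T,F,T)} — 3.
Total: 8 + 2 + 0 + 3 = 13.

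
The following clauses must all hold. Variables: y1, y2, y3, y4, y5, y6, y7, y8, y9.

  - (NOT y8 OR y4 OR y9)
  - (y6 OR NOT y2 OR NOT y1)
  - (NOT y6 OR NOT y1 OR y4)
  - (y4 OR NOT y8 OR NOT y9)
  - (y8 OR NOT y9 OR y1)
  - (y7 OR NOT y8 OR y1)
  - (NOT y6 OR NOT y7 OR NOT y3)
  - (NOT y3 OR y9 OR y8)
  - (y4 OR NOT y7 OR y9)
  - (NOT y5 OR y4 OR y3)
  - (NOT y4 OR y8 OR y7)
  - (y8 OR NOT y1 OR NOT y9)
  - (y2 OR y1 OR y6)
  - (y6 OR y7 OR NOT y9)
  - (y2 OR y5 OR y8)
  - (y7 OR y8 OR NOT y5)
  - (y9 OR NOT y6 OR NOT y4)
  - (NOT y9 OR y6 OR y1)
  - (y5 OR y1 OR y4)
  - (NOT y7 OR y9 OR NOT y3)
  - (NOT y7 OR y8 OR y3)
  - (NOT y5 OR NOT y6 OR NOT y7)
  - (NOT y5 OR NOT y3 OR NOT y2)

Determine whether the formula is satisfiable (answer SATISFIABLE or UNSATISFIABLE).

SATISFIABLE

Branch on y1: take y1 = True.
Try y2 = False.
Branch on y3: take y3 = False.
For the remaining variables, y4 = True, y5 = True, y6 = False, y7 = False, y8 = True, y9 = False works.
So y1=True  y2=False  y3=False  y4=True  y5=True  y6=False  y7=False  y8=True  y9=False is a satisfying assignment.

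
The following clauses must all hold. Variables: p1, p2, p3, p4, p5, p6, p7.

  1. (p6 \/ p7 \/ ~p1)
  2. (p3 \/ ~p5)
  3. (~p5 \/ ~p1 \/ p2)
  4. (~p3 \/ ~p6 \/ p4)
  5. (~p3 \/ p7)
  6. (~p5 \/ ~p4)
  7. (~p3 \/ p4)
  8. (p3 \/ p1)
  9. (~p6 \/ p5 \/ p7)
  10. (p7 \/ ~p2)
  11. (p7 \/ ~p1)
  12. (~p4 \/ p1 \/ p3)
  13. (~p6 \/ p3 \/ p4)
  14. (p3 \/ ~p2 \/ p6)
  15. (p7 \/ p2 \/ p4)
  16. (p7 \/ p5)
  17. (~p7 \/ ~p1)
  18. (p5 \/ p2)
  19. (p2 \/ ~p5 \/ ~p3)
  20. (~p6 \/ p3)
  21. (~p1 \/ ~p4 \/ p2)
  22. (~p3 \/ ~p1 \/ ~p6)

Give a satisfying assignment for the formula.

p1=0, p2=1, p3=1, p4=1, p5=0, p6=1, p7=1

Check each clause:
  1. (p7 \/ p6 \/ ~p1) — p7 is true.
  2. (~p5 \/ p3) — p3 is true.
  3. (~p5 \/ p2 \/ ~p1) — p2 is true.
  4. (~p6 \/ ~p3 \/ p4) — p4 is true.
  5. (p7 \/ ~p3) — p7 is true.
  6. (~p5 \/ ~p4) — ~p5 is true.
  7. (~p3 \/ p4) — p4 is true.
  8. (p3 \/ p1) — p3 is true.
  9. (p7 \/ p5 \/ ~p6) — p7 is true.
  10. (p7 \/ ~p2) — p7 is true.
  11. (p7 \/ ~p1) — ~p1 is true.
  12. (p3 \/ ~p4 \/ p1) — p3 is true.
  13. (p4 \/ ~p6 \/ p3) — p3 is true.
  14. (~p2 \/ p6 \/ p3) — p3 is true.
  15. (p7 \/ p4 \/ p2) — p2 is true.
  16. (p7 \/ p5) — p7 is true.
  17. (~p1 \/ ~p7) — ~p1 is true.
  18. (p5 \/ p2) — p2 is true.
  19. (~p3 \/ p2 \/ ~p5) — p2 is true.
  20. (p3 \/ ~p6) — p3 is true.
  21. (p2 \/ ~p4 \/ ~p1) — p2 is true.
  22. (~p3 \/ ~p6 \/ ~p1) — ~p1 is true.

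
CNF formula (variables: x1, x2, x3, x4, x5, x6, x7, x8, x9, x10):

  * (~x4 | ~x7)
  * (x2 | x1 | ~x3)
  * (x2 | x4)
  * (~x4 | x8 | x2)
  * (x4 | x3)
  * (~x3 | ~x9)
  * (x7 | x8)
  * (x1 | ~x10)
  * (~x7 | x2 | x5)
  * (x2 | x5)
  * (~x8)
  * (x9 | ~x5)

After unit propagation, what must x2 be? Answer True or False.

(~x8) is a unit clause: x8 = False.
(x8 | x7) with x8 = False leaves only x7, so x7 = True.
In (~x4 | ~x7), ~x7 is now false; ~x4 must hold, so x4 = False.
In (x4 | x2), x4 is now false; x2 must hold, so x2 = True.

True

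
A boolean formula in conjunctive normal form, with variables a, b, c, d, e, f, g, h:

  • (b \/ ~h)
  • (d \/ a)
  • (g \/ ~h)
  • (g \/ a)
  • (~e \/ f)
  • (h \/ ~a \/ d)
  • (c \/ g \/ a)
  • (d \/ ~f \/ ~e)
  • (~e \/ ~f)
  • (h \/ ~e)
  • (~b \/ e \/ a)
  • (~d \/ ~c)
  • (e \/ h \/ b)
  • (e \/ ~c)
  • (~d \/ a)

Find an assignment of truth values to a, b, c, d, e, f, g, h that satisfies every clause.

a=True, b=True, c=False, d=False, e=False, f=False, g=True, h=True

Pure literal: g appears only positively; assign g = True.
Branch on a: take a = True.
Try b = True.
For the remaining variables, c = False, d = False, e = False, f = False, h = True works.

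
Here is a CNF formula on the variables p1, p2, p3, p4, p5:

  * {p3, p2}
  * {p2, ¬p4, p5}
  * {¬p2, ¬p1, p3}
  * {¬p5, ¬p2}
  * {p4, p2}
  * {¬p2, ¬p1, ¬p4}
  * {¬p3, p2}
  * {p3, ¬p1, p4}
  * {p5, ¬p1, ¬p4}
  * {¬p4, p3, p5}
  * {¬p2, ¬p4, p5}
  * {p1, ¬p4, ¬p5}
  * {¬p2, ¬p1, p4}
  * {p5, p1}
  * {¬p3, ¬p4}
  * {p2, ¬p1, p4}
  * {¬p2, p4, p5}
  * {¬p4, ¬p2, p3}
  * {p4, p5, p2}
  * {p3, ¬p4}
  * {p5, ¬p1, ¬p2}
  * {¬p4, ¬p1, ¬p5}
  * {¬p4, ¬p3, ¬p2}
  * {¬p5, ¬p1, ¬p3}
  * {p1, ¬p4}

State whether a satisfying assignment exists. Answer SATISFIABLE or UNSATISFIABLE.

UNSATISFIABLE

p4 = True:
  propagation gives p3=False; an empty clause results — contradiction.
p4 = False:
  propagation gives p2=True, p5=False; an empty clause results — contradiction.
Every branch closes, so no satisfying assignment exists.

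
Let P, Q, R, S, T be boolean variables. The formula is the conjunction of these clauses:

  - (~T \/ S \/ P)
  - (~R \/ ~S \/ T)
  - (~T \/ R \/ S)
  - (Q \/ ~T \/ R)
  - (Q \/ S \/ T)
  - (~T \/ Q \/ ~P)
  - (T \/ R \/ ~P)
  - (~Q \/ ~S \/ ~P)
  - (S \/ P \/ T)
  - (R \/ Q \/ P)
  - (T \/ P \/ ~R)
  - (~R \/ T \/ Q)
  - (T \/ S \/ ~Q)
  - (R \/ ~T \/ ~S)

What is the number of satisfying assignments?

4

Satisfying assignments:
  P=0 Q=0 R=1 S=1 T=1
  P=0 Q=1 R=0 S=1 T=0
  P=0 Q=1 R=1 S=1 T=1
  P=1 Q=1 R=1 S=0 T=1
Count: 4.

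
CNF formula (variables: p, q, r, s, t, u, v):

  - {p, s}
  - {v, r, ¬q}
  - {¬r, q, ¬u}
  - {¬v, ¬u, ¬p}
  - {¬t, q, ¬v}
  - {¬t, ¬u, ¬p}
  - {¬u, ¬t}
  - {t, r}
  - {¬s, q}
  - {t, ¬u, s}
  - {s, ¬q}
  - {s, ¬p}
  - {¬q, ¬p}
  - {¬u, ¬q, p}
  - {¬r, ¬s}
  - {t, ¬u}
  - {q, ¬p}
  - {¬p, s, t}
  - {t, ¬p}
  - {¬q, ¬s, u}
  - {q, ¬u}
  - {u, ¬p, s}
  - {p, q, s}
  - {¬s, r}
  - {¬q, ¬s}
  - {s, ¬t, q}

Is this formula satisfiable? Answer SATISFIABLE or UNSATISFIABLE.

UNSATISFIABLE

q = True:
  propagation gives s=True; an empty clause results — contradiction.
q = False:
  propagation gives s=False, p=True; an empty clause results — contradiction.
Every branch closes, so no satisfying assignment exists.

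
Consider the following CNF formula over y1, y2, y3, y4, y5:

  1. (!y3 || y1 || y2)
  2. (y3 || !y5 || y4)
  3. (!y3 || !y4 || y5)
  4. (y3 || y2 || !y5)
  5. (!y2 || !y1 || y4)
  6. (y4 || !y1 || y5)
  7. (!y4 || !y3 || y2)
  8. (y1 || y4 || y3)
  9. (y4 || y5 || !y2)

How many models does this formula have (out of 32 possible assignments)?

Case analysis on y4 and y3:
  y4=1, y3=1: remaining (y1,y2,y5) ∈ {(0,1,1); (1,1,1)} — 2.
  y4=1, y3=0: y1 free; 3 ways for (y2,y5) × 2^1 = 6.
  y4=0, y3=1: remaining (y1,y2,y5) ∈ {(0,1,1); (1,0,1)} — 2.
  y4=0, y3=0: a clause becomes empty — 0.
Total: 2 + 6 + 2 + 0 = 10.

10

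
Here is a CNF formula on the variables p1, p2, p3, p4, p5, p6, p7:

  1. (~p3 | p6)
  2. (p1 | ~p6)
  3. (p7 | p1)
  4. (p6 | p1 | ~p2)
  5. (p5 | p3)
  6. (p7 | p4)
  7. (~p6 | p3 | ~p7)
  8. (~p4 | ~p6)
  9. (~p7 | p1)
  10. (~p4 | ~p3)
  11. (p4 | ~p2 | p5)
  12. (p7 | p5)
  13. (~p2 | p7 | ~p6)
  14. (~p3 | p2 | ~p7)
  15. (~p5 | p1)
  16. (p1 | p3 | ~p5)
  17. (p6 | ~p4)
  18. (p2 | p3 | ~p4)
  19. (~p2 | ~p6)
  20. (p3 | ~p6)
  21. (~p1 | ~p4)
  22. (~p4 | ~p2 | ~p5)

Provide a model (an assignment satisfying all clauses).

p1=1  p2=0  p3=0  p4=0  p5=1  p6=0  p7=1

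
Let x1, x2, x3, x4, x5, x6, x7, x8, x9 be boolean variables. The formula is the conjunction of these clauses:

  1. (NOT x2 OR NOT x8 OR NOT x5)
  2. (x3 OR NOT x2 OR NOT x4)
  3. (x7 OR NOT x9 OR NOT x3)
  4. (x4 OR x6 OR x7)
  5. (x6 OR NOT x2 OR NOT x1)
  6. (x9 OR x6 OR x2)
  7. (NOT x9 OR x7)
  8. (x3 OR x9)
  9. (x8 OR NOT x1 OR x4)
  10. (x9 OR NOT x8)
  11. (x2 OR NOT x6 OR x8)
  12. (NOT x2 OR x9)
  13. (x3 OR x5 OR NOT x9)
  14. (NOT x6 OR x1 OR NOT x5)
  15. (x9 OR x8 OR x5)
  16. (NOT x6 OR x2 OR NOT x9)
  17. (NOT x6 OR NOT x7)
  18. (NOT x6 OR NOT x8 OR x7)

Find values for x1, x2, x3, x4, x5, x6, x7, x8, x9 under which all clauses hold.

Try x1 = True.
Try x2 = False.
Set x3 = True and propagate.
The remaining clauses are satisfied by x4 = True, x5 = False, x6 = False, x7 = True, x8 = True, x9 = True.
Every clause has at least one true literal under this assignment.
Check each clause:
  1. (NOT x8 OR NOT x2 OR NOT x5) — NOT x5 is true.
  2. (NOT x2 OR x3 OR NOT x4) — x3 is true.
  3. (NOT x9 OR x7 OR NOT x3) — x7 is true.
  4. (x6 OR x4 OR x7) — x4 is true.
  5. (NOT x2 OR NOT x1 OR x6) — NOT x2 is true.
  6. (x9 OR x6 OR x2) — x9 is true.
  7. (x7 OR NOT x9) — x7 is true.
  8. (x9 OR x3) — x9 is true.
  9. (NOT x1 OR x8 OR x4) — x8 is true.
  10. (x9 OR NOT x8) — x9 is true.
  11. (x2 OR NOT x6 OR x8) — x8 is true.
  12. (NOT x2 OR x9) — x9 is true.
  13. (x3 OR NOT x9 OR x5) — x3 is true.
  14. (x1 OR NOT x6 OR NOT x5) — x1 is true.
  15. (x9 OR x8 OR x5) — x8 is true.
  16. (NOT x6 OR NOT x9 OR x2) — NOT x6 is true.
  17. (NOT x6 OR NOT x7) — NOT x6 is true.
  18. (NOT x6 OR NOT x8 OR x7) — NOT x6 is true.

x1=True, x2=False, x3=True, x4=True, x5=False, x6=False, x7=True, x8=True, x9=True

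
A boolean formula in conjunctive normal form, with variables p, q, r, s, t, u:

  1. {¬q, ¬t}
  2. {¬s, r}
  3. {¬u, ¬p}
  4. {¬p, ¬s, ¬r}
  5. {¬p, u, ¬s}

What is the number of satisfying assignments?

24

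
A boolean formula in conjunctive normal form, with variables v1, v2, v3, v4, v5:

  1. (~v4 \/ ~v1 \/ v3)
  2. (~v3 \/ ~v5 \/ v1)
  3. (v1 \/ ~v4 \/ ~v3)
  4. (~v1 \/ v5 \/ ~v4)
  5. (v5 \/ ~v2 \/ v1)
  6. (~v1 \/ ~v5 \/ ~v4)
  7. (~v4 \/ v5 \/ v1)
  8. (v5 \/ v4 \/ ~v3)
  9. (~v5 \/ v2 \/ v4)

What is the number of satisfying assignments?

8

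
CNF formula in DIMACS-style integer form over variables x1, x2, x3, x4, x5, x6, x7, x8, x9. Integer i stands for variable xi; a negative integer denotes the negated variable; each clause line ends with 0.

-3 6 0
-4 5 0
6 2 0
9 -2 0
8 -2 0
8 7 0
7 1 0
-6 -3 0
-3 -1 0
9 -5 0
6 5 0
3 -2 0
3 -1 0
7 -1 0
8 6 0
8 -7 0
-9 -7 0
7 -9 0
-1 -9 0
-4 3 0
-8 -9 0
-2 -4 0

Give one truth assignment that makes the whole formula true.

x1=F, x2=F, x3=F, x4=F, x5=F, x6=T, x7=T, x8=T, x9=F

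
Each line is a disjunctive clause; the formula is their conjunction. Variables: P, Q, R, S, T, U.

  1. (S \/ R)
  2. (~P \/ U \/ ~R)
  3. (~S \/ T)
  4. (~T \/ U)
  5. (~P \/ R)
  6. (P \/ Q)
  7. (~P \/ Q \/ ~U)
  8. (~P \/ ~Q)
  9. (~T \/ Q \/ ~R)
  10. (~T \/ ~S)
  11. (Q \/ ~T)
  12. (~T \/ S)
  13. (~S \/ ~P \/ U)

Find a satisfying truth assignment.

P=0, Q=1, R=1, S=0, T=0, U=0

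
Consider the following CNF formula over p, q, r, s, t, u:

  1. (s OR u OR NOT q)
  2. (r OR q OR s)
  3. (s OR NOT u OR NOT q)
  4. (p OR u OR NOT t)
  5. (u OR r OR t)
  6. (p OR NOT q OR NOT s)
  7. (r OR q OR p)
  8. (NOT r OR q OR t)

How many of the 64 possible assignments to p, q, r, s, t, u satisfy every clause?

Split on q, then r.
  q=T, r=T: remaining (p,s,t,u) ∈ {(T,T,F,F); (T,T,F,T); (T,T,T,F); (T,T,T,T)} — 4.
  q=T, r=F: remaining (p,s,t,u) ∈ {(T,T,F,T); (T,T,T,F); (T,T,T,T)} — 3.
  q=F, r=T: s free; 3 ways for (p,t,u) × 2^1 = 6.
  q=F, r=F: remaining (p,s,t,u) ∈ {(T,T,F,T); (T,T,T,F); (T,T,T,T)} — 3.
Total: 4 + 3 + 6 + 3 = 16.

16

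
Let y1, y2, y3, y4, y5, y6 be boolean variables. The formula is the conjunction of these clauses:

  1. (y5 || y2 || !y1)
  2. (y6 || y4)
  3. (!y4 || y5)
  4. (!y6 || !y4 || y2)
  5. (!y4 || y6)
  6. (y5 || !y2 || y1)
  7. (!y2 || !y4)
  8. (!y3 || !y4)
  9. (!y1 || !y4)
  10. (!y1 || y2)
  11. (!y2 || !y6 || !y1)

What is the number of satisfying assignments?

6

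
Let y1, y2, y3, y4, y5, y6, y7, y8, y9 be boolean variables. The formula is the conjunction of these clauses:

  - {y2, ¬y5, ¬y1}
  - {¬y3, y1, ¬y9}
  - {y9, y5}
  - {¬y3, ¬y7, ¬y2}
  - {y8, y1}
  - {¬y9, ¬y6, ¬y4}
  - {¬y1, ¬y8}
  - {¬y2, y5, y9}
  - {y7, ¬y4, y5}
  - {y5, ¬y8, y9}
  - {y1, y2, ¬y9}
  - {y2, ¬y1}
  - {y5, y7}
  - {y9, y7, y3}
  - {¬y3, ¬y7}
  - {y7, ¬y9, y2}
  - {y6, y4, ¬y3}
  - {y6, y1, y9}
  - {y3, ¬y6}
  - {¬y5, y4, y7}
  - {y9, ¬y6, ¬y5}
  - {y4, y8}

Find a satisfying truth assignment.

Try y1 = True.
  then y8 is forced to False.
  then y2 is forced to True.
  then y4 is forced to True.
For the remaining variables, y3 = True, y5 = True, y6 = False, y7 = False, y9 = True works.
Check each clause:
  1. {¬y1, y2, ¬y5} — y2 is true.
  2. {¬y3, ¬y9, y1} — y1 is true.
  3. {y9, y5} — y9 is true.
  4. {¬y3, ¬y7, ¬y2} — ¬y7 is true.
  5. {y8, y1} — y1 is true.
  6. {¬y6, ¬y4, ¬y9} — ¬y6 is true.
  7. {¬y1, ¬y8} — ¬y8 is true.
  8. {y5, y9, ¬y2} — y9 is true.
  9. {¬y4, y7, y5} — y5 is true.
  10. {¬y8, y9, y5} — ¬y8 is true.
  11. {¬y9, y2, y1} — y1 is true.
  12. {¬y1, y2} — y2 is true.
  13. {y7, y5} — y5 is true.
  14. {y3, y7, y9} — y9 is true.
  15. {¬y7, ¬y3} — ¬y7 is true.
  16. {y2, ¬y9, y7} — y2 is true.
  17. {y6, y4, ¬y3} — y4 is true.
  18. {y1, y9, y6} — y9 is true.
  19. {¬y6, y3} — ¬y6 is true.
  20. {y4, y7, ¬y5} — y4 is true.
  21. {¬y6, ¬y5, y9} — y9 is true.
  22. {y4, y8} — y4 is true.

y1=T, y2=T, y3=T, y4=T, y5=T, y6=F, y7=F, y8=F, y9=T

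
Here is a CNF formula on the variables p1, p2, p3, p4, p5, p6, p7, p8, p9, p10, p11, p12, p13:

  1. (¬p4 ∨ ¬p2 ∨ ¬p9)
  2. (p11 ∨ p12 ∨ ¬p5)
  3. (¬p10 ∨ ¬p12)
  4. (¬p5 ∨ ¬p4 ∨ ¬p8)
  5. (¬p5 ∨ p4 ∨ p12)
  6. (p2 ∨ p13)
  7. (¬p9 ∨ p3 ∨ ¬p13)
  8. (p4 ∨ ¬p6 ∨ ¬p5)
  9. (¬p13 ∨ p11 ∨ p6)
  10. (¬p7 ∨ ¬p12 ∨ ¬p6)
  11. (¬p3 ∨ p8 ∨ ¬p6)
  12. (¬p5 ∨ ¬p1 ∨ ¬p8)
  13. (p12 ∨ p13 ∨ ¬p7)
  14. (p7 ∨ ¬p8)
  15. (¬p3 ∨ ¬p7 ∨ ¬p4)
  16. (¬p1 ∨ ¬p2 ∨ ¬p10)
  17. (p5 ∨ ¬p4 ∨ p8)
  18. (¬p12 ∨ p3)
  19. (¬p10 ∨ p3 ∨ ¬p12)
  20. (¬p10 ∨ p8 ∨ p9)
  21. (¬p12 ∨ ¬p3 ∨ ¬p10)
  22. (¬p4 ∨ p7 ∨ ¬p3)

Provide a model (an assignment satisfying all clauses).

p1=False, p2=True, p3=True, p4=False, p5=False, p6=False, p7=False, p8=False, p9=True, p10=False, p11=True, p12=False, p13=True

p1 occurs only negated in the remaining clauses — set p1 = False.
p10 occurs only negated in the remaining clauses — set p10 = False.
Try p2 = True.
Try p3 = True.
The remaining clauses are satisfied by p4 = False, p5 = False, p6 = False, p7 = False, p8 = False, p9 = True, p11 = True, p12 = False, p13 = True.
Every clause has at least one true literal under this assignment.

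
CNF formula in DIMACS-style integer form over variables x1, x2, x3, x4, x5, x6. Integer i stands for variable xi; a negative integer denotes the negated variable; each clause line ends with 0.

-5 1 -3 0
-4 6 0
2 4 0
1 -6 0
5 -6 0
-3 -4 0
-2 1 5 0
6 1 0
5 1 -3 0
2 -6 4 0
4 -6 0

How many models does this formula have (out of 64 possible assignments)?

Satisfying assignments:
  x1=1 x2=0 x3=0 x4=1 x5=1 x6=1
  x1=1 x2=1 x3=0 x4=0 x5=0 x6=0
  x1=1 x2=1 x3=0 x4=0 x5=1 x6=0
  x1=1 x2=1 x3=0 x4=1 x5=1 x6=1
  x1=1 x2=1 x3=1 x4=0 x5=0 x6=0
  x1=1 x2=1 x3=1 x4=0 x5=1 x6=0
That's 6 in total.

6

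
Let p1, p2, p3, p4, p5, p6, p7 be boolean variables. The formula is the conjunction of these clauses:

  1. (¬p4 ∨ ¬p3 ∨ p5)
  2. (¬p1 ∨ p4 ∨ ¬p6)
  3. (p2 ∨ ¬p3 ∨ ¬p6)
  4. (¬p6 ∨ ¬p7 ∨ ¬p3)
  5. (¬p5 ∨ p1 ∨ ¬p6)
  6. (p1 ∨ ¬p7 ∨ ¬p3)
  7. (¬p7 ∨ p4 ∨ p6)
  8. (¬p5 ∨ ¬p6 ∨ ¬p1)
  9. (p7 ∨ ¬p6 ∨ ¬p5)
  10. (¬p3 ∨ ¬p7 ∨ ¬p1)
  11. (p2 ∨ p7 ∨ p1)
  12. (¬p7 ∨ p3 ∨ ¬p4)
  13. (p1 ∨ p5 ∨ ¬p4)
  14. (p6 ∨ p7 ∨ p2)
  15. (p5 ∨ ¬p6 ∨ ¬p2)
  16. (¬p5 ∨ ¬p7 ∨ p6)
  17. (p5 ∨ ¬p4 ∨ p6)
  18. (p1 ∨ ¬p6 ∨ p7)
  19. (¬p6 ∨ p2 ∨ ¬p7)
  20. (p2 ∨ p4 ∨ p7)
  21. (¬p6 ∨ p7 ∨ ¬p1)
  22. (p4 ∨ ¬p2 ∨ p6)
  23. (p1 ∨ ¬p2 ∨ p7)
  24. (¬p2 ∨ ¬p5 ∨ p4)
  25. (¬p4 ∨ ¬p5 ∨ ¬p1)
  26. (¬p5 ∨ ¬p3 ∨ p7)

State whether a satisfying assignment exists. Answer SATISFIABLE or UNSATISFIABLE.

UNSATISFIABLE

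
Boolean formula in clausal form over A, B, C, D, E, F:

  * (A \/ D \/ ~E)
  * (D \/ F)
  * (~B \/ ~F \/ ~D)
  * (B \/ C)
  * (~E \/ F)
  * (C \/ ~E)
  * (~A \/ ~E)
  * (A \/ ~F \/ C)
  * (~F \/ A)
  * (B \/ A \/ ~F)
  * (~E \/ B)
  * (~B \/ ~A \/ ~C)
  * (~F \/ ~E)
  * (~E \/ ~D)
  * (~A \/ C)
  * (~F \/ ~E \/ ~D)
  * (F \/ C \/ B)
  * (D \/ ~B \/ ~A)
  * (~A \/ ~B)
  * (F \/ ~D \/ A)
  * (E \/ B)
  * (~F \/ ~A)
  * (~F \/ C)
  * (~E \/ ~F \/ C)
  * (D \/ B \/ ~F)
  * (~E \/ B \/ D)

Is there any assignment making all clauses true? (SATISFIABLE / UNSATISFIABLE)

UNSATISFIABLE

F = True:
  propagation gives A=True; an empty clause results — contradiction.
F = False:
  propagation gives D=True, E=False, A=True, C=True; an empty clause results — contradiction.
Every branch closes, so no satisfying assignment exists.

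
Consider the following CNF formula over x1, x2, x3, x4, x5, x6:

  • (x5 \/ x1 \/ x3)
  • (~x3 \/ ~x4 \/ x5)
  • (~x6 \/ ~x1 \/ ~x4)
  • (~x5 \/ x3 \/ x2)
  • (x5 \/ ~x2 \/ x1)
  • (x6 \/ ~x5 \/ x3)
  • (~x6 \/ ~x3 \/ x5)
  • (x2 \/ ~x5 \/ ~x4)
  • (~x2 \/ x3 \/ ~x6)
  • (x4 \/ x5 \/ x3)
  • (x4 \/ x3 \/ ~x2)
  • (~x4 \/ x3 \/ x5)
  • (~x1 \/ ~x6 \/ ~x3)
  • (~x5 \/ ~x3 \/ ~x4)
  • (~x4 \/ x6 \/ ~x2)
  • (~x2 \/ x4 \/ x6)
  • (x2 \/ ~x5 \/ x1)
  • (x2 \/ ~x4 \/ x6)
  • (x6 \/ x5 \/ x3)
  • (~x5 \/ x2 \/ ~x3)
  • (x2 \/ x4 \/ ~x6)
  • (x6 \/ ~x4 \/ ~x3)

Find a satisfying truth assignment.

x1=F, x2=T, x3=T, x4=F, x5=T, x6=T

Try x1 = False.
Branch on x2: take x2 = True.
  then x5 is forced to True.
For the remaining variables, x3 = True, x4 = False, x6 = True works.
Check each clause:
  1. (x1 \/ x5 \/ x3) — x3 is true.
  2. (~x3 \/ ~x4 \/ x5) — x5 is true.
  3. (~x6 \/ ~x1 \/ ~x4) — ~x4 is true.
  4. (~x5 \/ x3 \/ x2) — x3 is true.
  5. (x1 \/ ~x2 \/ x5) — x5 is true.
  6. (~x5 \/ x6 \/ x3) — x3 is true.
  7. (~x3 \/ ~x6 \/ x5) — x5 is true.
  8. (x2 \/ ~x4 \/ ~x5) — x2 is true.
  9. (x3 \/ ~x2 \/ ~x6) — x3 is true.
  10. (x4 \/ x3 \/ x5) — x3 is true.
  11. (x3 \/ ~x2 \/ x4) — x3 is true.
  12. (~x4 \/ x5 \/ x3) — x3 is true.
  13. (~x6 \/ ~x3 \/ ~x1) — ~x1 is true.
  14. (~x3 \/ ~x4 \/ ~x5) — ~x4 is true.
  15. (~x2 \/ x6 \/ ~x4) — ~x4 is true.
  16. (~x2 \/ x4 \/ x6) — x6 is true.
  17. (x2 \/ x1 \/ ~x5) — x2 is true.
  18. (x2 \/ ~x4 \/ x6) — x2 is true.
  19. (x3 \/ x5 \/ x6) — x3 is true.
  20. (~x5 \/ ~x3 \/ x2) — x2 is true.
  21. (x2 \/ ~x6 \/ x4) — x2 is true.
  22. (x6 \/ ~x4 \/ ~x3) — ~x4 is true.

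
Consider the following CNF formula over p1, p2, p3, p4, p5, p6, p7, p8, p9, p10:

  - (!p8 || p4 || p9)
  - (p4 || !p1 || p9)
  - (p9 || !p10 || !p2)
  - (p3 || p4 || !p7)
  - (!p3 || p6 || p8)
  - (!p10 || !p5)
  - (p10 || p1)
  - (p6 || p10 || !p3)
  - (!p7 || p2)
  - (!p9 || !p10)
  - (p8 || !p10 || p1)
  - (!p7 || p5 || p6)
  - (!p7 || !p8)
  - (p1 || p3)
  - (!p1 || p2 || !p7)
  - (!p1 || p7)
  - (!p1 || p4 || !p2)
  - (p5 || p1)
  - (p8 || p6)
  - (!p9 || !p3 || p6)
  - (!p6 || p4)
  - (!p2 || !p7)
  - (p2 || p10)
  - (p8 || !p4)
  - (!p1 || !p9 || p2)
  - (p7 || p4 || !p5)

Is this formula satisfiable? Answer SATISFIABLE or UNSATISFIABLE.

UNSATISFIABLE

p1 = True:
  propagation gives p7=True, p2=True; an empty clause results — contradiction.
p1 = False:
  propagation gives p10=True, p5=False; an empty clause results — contradiction.
Every branch closes, so no satisfying assignment exists.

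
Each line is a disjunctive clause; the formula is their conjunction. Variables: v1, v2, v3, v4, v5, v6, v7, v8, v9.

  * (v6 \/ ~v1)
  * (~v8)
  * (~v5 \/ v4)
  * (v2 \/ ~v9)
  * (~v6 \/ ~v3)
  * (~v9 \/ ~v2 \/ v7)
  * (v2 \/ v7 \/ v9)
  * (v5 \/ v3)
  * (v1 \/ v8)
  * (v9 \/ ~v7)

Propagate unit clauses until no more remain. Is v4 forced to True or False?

True

(~v8) is a unit clause: v8 = False.
(v1 \/ v8): since v8 = False, the clause reduces to (v1). v1 = True.
In (~v1 \/ v6), ~v1 is now false; v6 must hold, so v6 = True.
(~v6 \/ ~v3): since v6 = True, the clause reduces to (~v3). v3 = False.
(v3 \/ v5) with v3 = False leaves only v5, so v5 = True.
(v4 \/ ~v5): since v5 = True, the clause reduces to (v4). v4 = True.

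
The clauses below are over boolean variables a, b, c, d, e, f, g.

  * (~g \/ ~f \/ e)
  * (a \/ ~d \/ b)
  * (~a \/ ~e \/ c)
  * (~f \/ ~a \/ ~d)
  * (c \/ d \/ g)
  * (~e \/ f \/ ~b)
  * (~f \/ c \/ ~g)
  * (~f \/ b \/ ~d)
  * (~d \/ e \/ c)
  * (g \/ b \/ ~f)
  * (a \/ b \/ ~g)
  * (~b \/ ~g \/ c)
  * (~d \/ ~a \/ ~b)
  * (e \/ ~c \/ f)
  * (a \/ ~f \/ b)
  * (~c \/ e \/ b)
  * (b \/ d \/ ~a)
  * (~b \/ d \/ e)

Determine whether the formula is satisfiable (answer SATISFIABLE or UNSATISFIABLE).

Branch on a: take a = False.
For the remaining variables, b = True, c = True, d = True, e = True, f = True, g = True works.
So a=0, b=1, c=1, d=1, e=1, f=1, g=1 is a satisfying assignment.

SATISFIABLE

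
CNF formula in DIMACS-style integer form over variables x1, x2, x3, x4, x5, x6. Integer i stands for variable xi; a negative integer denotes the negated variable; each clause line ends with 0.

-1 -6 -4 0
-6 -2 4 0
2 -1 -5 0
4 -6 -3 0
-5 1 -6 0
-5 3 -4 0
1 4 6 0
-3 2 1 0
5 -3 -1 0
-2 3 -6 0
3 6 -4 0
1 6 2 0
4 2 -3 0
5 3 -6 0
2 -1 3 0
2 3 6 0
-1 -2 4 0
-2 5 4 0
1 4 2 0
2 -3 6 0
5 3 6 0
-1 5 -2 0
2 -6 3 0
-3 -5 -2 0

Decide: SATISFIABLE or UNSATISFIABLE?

Branch on x1: take x1 = False.
Try x2 = True.
The remaining clauses are satisfied by x3 = True, x4 = True, x5 = False, x6 = False.
Every clause has at least one true literal under this assignment.
So x1=F  x2=T  x3=T  x4=T  x5=F  x6=F is a satisfying assignment.

SATISFIABLE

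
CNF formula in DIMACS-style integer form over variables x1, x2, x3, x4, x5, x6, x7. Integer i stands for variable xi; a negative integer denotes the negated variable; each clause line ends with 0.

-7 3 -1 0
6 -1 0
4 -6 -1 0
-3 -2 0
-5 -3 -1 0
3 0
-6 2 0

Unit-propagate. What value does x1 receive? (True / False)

False

(x3) is a unit clause: x3 = True.
From (!x3 || !x2) and x3 = True: x2 = False.
(x2 || !x6): since x2 = False, the clause reduces to (!x6). x6 = False.
In (x6 || !x1), x6 is now false; !x1 must hold, so x1 = False.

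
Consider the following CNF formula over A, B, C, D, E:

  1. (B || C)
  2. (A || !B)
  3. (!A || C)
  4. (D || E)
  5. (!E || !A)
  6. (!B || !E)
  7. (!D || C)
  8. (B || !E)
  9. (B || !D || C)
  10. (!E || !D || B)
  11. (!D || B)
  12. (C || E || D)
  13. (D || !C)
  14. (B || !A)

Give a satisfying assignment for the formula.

A = T, B = T, C = T, D = T, E = F

Set A = True and propagate.
  then C is forced to True.
  then E is forced to False.
  then D is forced to True.
  then B is forced to True.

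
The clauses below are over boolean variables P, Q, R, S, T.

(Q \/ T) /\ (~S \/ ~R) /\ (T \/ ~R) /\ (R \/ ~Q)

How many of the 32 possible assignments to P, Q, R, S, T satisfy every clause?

Case analysis on R and Q:
  R=1, Q=1: remaining (P,S,T) ∈ {(0,0,1); (1,0,1)} — 2.
  R=1, Q=0: remaining (P,S,T) ∈ {(0,0,1); (1,0,1)} — 2.
  R=0, Q=1: a clause becomes empty — 0.
  R=0, Q=0: remaining (P,S,T) ∈ {(0,0,1); (0,1,1); (1,0,1); (1,1,1)} — 4.
Total: 2 + 2 + 0 + 4 = 8.

8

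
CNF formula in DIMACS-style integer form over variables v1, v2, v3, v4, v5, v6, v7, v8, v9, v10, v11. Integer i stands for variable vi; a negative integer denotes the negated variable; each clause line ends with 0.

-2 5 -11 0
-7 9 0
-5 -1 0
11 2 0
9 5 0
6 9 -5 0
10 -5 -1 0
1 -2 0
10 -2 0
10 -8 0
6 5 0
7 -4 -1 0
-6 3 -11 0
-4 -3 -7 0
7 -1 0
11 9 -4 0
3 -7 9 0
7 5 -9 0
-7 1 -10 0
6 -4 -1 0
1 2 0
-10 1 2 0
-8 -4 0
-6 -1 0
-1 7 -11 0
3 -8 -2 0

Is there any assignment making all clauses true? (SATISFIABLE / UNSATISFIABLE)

v1 = True:
  propagation gives v5=False, v9=True, v6=True; an empty clause results — contradiction.
v1 = False:
  propagation gives v2=False; an empty clause results — contradiction.
Every branch closes, so no satisfying assignment exists.

UNSATISFIABLE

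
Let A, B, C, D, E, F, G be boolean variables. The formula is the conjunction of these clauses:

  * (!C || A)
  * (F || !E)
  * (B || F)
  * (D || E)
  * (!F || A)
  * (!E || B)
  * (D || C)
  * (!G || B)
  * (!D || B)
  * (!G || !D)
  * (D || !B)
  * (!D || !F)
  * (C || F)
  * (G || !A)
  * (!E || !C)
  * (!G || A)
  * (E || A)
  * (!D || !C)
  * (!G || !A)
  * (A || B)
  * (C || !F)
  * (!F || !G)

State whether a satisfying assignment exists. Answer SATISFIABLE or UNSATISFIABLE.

UNSATISFIABLE

A = True:
  propagation gives G=True; an empty clause results — contradiction.
A = False:
  propagation gives C=False, F=False; an empty clause results — contradiction.
Every branch closes, so no satisfying assignment exists.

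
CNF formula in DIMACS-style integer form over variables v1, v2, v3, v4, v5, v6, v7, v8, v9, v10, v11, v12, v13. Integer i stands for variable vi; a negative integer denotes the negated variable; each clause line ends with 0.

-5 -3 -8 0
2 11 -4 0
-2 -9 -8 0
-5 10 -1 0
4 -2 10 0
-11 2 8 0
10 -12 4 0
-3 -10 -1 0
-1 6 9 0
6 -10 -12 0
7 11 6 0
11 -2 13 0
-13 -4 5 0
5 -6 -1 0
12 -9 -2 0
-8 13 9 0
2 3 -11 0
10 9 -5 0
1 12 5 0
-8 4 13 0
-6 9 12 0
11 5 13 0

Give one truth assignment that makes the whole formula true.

v7 occurs only positively in the remaining clauses — set v7 = True.
Try v1 = True.
Set v2 = False and propagate.
The remaining clauses are satisfied by v3 = False, v4 = False, v5 = True, v6 = True, v8 = False, v9 = False, v10 = True, v11 = False, v12 = True, v13 = False.

v1=True  v2=False  v3=False  v4=False  v5=True  v6=True  v7=True  v8=False  v9=False  v10=True  v11=False  v12=True  v13=False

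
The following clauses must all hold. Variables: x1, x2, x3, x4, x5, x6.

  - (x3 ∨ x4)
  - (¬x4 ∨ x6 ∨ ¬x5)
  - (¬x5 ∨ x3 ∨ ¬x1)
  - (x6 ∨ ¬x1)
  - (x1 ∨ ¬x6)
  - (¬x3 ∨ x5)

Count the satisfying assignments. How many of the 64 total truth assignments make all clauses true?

10

Split on x1, then x3.
  x1=T, x3=T: remaining (x2,x4,x5,x6) ∈ {(F,F,T,T); (F,T,T,T); (T,F,T,T); (T,T,T,T)} — 4.
  x1=T, x3=F: remaining (x2,x4,x5,x6) ∈ {(F,T,F,T); (T,T,F,T)} — 2.
  x1=F, x3=T: remaining (x2,x4,x5,x6) ∈ {(F,F,T,F); (T,F,T,F)} — 2.
  x1=F, x3=F: remaining (x2,x4,x5,x6) ∈ {(F,T,F,F); (T,T,F,F)} — 2.
Total: 4 + 2 + 2 + 2 = 10.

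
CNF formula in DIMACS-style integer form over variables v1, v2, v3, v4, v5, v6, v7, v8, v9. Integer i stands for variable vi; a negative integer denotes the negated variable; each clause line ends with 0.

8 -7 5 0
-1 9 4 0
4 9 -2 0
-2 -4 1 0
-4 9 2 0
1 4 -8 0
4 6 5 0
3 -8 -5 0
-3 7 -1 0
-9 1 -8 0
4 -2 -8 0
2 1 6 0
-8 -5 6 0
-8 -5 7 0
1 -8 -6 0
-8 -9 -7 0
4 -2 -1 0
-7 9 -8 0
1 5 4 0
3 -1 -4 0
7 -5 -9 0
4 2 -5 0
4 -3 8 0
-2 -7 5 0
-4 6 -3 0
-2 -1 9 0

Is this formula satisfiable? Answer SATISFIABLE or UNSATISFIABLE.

SATISFIABLE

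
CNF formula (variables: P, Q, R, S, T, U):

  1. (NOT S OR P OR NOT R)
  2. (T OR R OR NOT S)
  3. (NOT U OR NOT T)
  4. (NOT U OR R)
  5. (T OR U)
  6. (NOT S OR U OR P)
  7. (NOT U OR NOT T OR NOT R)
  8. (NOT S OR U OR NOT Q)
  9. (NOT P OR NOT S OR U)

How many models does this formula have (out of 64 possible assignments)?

14

Case analysis on U and S:
  U=T, S=T: remaining (P,Q,R,T) ∈ {(T,F,T,F); (T,T,T,F)} — 2.
  U=T, S=F: remaining (P,Q,R,T) ∈ {(F,F,T,F); (F,T,T,F); (T,F,T,F); (T,T,T,F)} — 4.
  U=F, S=T: a clause becomes empty — 0.
  U=F, S=F: forces T=T; P, Q, R free → 2^3 = 8.
Total: 2 + 4 + 0 + 8 = 14.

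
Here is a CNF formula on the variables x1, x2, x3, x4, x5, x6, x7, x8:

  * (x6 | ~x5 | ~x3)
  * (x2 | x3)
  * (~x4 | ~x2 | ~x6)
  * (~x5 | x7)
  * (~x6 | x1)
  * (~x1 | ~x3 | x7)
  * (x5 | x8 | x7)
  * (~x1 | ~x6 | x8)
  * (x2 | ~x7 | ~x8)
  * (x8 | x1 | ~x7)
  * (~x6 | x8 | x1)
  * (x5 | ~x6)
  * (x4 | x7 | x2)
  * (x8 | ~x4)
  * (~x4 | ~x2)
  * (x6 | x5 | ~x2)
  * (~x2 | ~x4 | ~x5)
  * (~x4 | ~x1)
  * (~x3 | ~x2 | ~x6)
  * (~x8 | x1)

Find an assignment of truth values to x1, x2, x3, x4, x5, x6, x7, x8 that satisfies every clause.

x1=T, x2=T, x3=F, x4=F, x5=T, x6=F, x7=T, x8=F

Set x1 = True and propagate.
  then x4 is forced to False.
For the remaining variables, x2 = True, x3 = False, x5 = True, x6 = False, x7 = True, x8 = False works.
Every clause has at least one true literal under this assignment.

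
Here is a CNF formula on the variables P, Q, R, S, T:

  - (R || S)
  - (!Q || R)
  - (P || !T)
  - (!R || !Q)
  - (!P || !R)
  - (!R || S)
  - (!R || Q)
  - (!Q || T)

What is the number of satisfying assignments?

3

Satisfying assignments:
  P=F Q=F R=F S=T T=F
  P=T Q=F R=F S=T T=F
  P=T Q=F R=F S=T T=T
Count: 3.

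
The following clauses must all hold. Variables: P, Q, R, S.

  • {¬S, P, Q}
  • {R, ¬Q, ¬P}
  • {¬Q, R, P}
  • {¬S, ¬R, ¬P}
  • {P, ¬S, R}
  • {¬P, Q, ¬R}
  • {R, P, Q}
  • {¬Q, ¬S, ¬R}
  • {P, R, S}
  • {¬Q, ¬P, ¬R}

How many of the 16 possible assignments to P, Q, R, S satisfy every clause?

4

The models are:
  P=0 Q=0 R=1 S=0
  P=0 Q=1 R=1 S=0
  P=1 Q=0 R=0 S=0
  P=1 Q=0 R=0 S=1
Count: 4.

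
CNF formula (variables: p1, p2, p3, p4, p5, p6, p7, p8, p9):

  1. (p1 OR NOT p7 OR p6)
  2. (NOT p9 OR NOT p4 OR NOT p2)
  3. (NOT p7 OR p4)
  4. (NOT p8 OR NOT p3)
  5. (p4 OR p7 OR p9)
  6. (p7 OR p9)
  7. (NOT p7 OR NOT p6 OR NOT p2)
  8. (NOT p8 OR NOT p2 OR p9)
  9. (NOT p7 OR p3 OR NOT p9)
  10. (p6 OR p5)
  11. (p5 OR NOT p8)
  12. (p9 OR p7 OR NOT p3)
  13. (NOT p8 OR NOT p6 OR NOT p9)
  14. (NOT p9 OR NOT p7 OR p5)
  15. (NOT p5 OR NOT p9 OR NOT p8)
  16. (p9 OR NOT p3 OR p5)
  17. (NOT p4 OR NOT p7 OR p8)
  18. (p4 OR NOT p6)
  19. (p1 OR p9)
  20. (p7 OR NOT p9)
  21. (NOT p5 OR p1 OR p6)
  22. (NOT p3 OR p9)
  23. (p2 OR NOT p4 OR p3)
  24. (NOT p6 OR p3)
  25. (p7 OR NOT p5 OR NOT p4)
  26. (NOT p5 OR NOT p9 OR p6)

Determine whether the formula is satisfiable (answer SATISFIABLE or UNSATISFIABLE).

UNSATISFIABLE

p9 = True:
  propagation gives p7=True, p4=True, p2=False, p3=True; an empty clause results — contradiction.
p9 = False:
  propagation gives p7=True, p4=True, p8=True, p3=False; an empty clause results — contradiction.
Every branch closes, so no satisfying assignment exists.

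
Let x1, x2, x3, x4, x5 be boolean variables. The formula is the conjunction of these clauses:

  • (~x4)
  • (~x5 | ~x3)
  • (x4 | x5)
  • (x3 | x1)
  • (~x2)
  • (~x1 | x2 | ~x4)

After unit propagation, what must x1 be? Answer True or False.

(~x4) is a unit clause: x4 = False.
In (x4 | x5), x4 is now false; x5 must hold, so x5 = True.
From (~x5 | ~x3) and x5 = True: x3 = False.
In (x1 | x3), x3 is now false; x1 must hold, so x1 = True.

True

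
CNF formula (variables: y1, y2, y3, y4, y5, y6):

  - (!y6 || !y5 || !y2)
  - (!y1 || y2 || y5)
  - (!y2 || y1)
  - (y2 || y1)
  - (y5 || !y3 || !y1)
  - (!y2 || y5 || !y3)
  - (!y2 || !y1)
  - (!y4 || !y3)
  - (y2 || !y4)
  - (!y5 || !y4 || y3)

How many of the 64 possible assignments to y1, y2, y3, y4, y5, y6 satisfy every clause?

4

The models are:
  y1=T y2=F y3=F y4=F y5=T y6=F
  y1=T y2=F y3=F y4=F y5=T y6=T
  y1=T y2=F y3=T y4=F y5=T y6=F
  y1=T y2=F y3=T y4=F y5=T y6=T
Count: 4.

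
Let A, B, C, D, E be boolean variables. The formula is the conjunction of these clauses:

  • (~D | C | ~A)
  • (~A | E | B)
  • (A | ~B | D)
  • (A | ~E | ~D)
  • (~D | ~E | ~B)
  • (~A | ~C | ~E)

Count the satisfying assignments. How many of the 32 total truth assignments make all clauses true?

13

Case analysis on A and D:
  A=T, D=T: remaining (B,C,E) ∈ {(T,T,F)} — 1.
  A=T, D=F: remaining (B,C,E) ∈ {(F,F,T); (T,F,F); (T,F,T); (T,T,F)} — 4.
  A=F, D=T: remaining (B,C,E) ∈ {(F,F,F); (F,T,F); (T,F,F); (T,T,F)} — 4.
  A=F, D=F: remaining (B,C,E) ∈ {(F,F,F); (F,F,T); (F,T,F); (F,T,T)} — 4.
Total: 1 + 4 + 4 + 4 = 13.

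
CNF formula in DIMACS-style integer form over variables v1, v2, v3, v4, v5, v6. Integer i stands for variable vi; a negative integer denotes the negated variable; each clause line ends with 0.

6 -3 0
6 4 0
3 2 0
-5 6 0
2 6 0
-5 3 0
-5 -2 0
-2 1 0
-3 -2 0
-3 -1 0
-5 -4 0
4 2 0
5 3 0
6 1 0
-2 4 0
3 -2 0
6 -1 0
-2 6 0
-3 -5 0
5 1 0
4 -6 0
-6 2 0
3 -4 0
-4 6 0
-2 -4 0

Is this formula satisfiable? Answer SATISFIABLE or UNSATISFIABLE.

UNSATISFIABLE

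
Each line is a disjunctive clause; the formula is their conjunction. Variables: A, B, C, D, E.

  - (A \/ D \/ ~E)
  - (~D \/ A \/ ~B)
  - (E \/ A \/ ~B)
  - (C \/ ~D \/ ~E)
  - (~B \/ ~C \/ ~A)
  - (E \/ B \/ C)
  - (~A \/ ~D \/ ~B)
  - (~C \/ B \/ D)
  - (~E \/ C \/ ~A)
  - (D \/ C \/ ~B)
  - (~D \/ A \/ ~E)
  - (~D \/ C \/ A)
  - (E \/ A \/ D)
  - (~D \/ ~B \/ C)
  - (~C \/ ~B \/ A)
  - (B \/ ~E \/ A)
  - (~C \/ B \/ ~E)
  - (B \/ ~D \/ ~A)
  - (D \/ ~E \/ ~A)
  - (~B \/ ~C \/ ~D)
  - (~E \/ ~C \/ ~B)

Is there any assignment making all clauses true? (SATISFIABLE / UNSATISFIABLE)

Set A = False and propagate.
Set B = False and propagate.
  then E is forced to False.
  then C is forced to True.
  then D is forced to True.
Every clause has at least one true literal under this assignment.
So A=False  B=False  C=True  D=True  E=False is a satisfying assignment.

SATISFIABLE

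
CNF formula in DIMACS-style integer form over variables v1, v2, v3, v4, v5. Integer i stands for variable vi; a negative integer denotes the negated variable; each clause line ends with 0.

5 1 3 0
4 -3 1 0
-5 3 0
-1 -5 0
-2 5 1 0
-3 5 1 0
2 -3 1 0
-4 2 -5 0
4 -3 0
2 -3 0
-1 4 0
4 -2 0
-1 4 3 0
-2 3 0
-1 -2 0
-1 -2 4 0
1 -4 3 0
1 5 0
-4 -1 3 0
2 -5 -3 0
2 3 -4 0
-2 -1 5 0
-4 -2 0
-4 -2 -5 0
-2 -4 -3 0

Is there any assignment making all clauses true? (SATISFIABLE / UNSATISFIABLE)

v1 = True:
  propagation gives v5=False, v4=True, v2=False, v3=False; an empty clause results — contradiction.
v1 = False:
  propagation gives v5=True, v3=True, v4=True, v2=True; an empty clause results — contradiction.
Every branch closes, so no satisfying assignment exists.

UNSATISFIABLE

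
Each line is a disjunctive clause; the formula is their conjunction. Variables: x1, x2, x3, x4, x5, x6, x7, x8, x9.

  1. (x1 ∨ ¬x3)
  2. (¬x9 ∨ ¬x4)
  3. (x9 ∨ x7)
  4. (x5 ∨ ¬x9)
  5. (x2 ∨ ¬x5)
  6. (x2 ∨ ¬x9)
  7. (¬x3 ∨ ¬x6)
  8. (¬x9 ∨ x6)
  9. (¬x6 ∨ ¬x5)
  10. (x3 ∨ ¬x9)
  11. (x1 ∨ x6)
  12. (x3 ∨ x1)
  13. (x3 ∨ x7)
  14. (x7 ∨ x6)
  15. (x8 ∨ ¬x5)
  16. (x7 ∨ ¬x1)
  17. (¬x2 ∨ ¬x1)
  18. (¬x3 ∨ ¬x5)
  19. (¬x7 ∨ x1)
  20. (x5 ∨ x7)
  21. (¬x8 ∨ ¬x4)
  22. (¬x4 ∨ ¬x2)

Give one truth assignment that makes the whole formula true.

x1=True, x2=False, x3=False, x4=False, x5=False, x6=False, x7=True, x8=False, x9=False

Check each clause:
  1. (¬x3 ∨ x1) — x1 is true.
  2. (¬x4 ∨ ¬x9) — ¬x4 is true.
  3. (x7 ∨ x9) — x7 is true.
  4. (¬x9 ∨ x5) — ¬x9 is true.
  5. (¬x5 ∨ x2) — ¬x5 is true.
  6. (x2 ∨ ¬x9) — ¬x9 is true.
  7. (¬x6 ∨ ¬x3) — ¬x6 is true.
  8. (¬x9 ∨ x6) — ¬x9 is true.
  9. (¬x6 ∨ ¬x5) — ¬x6 is true.
  10. (x3 ∨ ¬x9) — ¬x9 is true.
  11. (x6 ∨ x1) — x1 is true.
  12. (x3 ∨ x1) — x1 is true.
  13. (x3 ∨ x7) — x7 is true.
  14. (x7 ∨ x6) — x7 is true.
  15. (x8 ∨ ¬x5) — ¬x5 is true.
  16. (x7 ∨ ¬x1) — x7 is true.
  17. (¬x2 ∨ ¬x1) — ¬x2 is true.
  18. (¬x5 ∨ ¬x3) — ¬x5 is true.
  19. (¬x7 ∨ x1) — x1 is true.
  20. (x5 ∨ x7) — x7 is true.
  21. (¬x4 ∨ ¬x8) — ¬x8 is true.
  22. (¬x4 ∨ ¬x2) — ¬x4 is true.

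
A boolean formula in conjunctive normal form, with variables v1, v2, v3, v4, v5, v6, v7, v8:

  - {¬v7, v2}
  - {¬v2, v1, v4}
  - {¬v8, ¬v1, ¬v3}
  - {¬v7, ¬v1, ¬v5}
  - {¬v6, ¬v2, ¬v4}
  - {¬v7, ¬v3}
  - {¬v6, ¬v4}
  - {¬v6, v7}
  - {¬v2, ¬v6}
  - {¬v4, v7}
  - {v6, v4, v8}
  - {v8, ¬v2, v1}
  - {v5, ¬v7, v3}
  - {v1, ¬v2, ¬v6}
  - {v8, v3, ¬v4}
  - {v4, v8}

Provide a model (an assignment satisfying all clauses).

Set v1 = True and propagate.
Set v2 = False and propagate.
  then v7 is forced to False.
  then v6 is forced to False.
  then v4 is forced to False.
  then v8 is forced to True.
  then v3 is forced to False.
v5 is now unconstrained; take v5 = True.
Every clause has at least one true literal under this assignment.

v1=1  v2=0  v3=0  v4=0  v5=1  v6=0  v7=0  v8=1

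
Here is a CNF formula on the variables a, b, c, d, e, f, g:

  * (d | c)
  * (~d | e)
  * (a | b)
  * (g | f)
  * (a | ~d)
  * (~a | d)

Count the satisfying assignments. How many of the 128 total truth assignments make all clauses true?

Split on d, then a.
  d=1, a=1: b, c free; 3 ways for (e,f,g) × 2^2 = 12.
  d=1, a=0: a clause becomes empty — 0.
  d=0, a=1: a clause becomes empty — 0.
  d=0, a=0: e free; 3 ways for (b,c,f,g) × 2^1 = 6.
Total: 12 + 0 + 0 + 6 = 18.

18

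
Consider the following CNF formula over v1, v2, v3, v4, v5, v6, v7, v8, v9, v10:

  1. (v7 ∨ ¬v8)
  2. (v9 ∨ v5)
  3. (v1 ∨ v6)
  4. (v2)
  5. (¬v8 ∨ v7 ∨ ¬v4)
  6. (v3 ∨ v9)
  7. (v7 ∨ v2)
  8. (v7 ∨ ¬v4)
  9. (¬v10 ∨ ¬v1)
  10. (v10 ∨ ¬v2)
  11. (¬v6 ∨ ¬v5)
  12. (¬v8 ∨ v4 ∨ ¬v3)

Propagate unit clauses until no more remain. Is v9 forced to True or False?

(v2) is a unit clause: v2 = True.
(¬v2 ∨ v10): since v2 = True, the clause reduces to (v10). v10 = True.
In (¬v10 ∨ ¬v1), ¬v10 is now false; ¬v1 must hold, so v1 = False.
(v6 ∨ v1): since v1 = False, the clause reduces to (v6). v6 = True.
(¬v5 ∨ ¬v6): since v6 = True, the clause reduces to (¬v5). v5 = False.
(v9 ∨ v5): since v5 = False, the clause reduces to (v9). v9 = True.

True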